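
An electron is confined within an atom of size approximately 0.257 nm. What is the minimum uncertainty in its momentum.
2.052 × 10^-25 kg·m/s

Using the Heisenberg uncertainty principle:
ΔxΔp ≥ ℏ/2

With Δx ≈ L = 2.570e-10 m (the confinement size):
Δp_min = ℏ/(2Δx)
Δp_min = (1.055e-34 J·s) / (2 × 2.570e-10 m)
Δp_min = 2.052e-25 kg·m/s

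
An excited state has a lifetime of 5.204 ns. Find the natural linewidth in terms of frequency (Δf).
15.292 MHz

Using the energy-time uncertainty principle and E = hf:
ΔEΔt ≥ ℏ/2
hΔf·Δt ≥ ℏ/2

The minimum frequency uncertainty is:
Δf = ℏ/(2hτ) = 1/(4πτ)
Δf = 1/(4π × 5.204e-09 s)
Δf = 1.529e+07 Hz = 15.292 MHz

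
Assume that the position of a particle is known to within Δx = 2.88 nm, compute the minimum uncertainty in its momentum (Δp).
1.831 × 10^-26 kg·m/s

Using the Heisenberg uncertainty principle:
ΔxΔp ≥ ℏ/2

The minimum uncertainty in momentum is:
Δp_min = ℏ/(2Δx)
Δp_min = (1.055e-34 J·s) / (2 × 2.880e-09 m)
Δp_min = 1.831e-26 kg·m/s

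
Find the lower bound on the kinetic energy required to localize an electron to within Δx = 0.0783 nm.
1.554 eV

Localizing a particle requires giving it sufficient momentum uncertainty:

1. From uncertainty principle: Δp ≥ ℏ/(2Δx)
   Δp_min = (1.055e-34 J·s) / (2 × 7.830e-11 m)
   Δp_min = 6.734e-25 kg·m/s

2. This momentum uncertainty corresponds to kinetic energy:
   KE ≈ (Δp)²/(2m) = (6.734e-25)²/(2 × 9.109e-31 kg)
   KE = 2.489e-19 J = 1.554 eV

Tighter localization requires more energy.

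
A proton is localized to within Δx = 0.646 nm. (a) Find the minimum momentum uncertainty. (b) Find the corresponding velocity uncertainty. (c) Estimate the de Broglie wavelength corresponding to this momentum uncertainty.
(a) Δp_min = 8.162 × 10^-26 kg·m/s
(b) Δv_min = 48.800 m/s
(c) λ_dB = 8.118 nm

Step-by-step:

(a) From the uncertainty principle:
Δp_min = ℏ/(2Δx) = (1.055e-34 J·s)/(2 × 6.460e-10 m) = 8.162e-26 kg·m/s

(b) The velocity uncertainty:
Δv = Δp/m = (8.162e-26 kg·m/s)/(1.673e-27 kg) = 4.880e+01 m/s = 48.800 m/s

(c) The de Broglie wavelength for this momentum:
λ = h/p = (6.626e-34 J·s)/(8.162e-26 kg·m/s) = 8.118e-09 m = 8.118 nm

Note: The de Broglie wavelength is comparable to the localization size, as expected from wave-particle duality.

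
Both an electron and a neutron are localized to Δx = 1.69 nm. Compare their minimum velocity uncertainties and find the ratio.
The electron has the larger minimum velocity uncertainty, by a ratio of 1838.7.

For both particles, Δp_min = ℏ/(2Δx) = 3.120e-26 kg·m/s (same for both).

The velocity uncertainty is Δv = Δp/m:
- electron: Δv = 3.120e-26 / 9.109e-31 = 3.425e+04 m/s = 34.251 km/s
- neutron: Δv = 3.120e-26 / 1.675e-27 = 1.863e+01 m/s = 18.628 m/s

Ratio: 3.425e+04 / 1.863e+01 = 1838.7

The lighter particle has larger velocity uncertainty because Δv ∝ 1/m.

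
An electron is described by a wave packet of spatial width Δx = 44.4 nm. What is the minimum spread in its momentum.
1.188 × 10^-27 kg·m/s

For a wave packet, the spatial width Δx and momentum spread Δp are related by the uncertainty principle:
ΔxΔp ≥ ℏ/2

The minimum momentum spread is:
Δp_min = ℏ/(2Δx)
Δp_min = (1.055e-34 J·s) / (2 × 4.440e-08 m)
Δp_min = 1.188e-27 kg·m/s

A wave packet cannot have both a well-defined position and well-defined momentum.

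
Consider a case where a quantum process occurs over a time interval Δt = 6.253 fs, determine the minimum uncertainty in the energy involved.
52.632 meV

Using the energy-time uncertainty principle:
ΔEΔt ≥ ℏ/2

The minimum uncertainty in energy is:
ΔE_min = ℏ/(2Δt)
ΔE_min = (1.055e-34 J·s) / (2 × 6.253e-15 s)
ΔE_min = 8.433e-21 J = 52.632 meV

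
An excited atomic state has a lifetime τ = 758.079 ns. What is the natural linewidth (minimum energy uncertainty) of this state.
434.132 peV

Using the energy-time uncertainty principle:
ΔEΔt ≥ ℏ/2

The lifetime τ represents the time uncertainty Δt.
The natural linewidth (minimum energy uncertainty) is:

ΔE = ℏ/(2τ)
ΔE = (1.055e-34 J·s) / (2 × 7.581e-07 s)
ΔE = 6.956e-29 J = 434.132 peV

This natural linewidth limits the precision of spectroscopic measurements.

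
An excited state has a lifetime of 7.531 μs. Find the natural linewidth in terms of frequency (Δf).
10.567 kHz

Using the energy-time uncertainty principle and E = hf:
ΔEΔt ≥ ℏ/2
hΔf·Δt ≥ ℏ/2

The minimum frequency uncertainty is:
Δf = ℏ/(2hτ) = 1/(4πτ)
Δf = 1/(4π × 7.531e-06 s)
Δf = 1.057e+04 Hz = 10.567 kHz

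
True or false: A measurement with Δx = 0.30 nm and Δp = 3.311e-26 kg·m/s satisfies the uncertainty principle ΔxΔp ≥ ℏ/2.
No, it violates the uncertainty principle (impossible measurement).

Calculate the product ΔxΔp:
ΔxΔp = (3.000e-10 m) × (3.311e-26 kg·m/s)
ΔxΔp = 9.933e-36 J·s

Compare to the minimum allowed value ℏ/2:
ℏ/2 = 5.273e-35 J·s

Since ΔxΔp = 9.933e-36 J·s < 5.273e-35 J·s = ℏ/2,
the measurement violates the uncertainty principle.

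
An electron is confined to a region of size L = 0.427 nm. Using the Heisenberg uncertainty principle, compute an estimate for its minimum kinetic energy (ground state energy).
52.240 meV

Using the uncertainty principle to estimate ground state energy:

1. The position uncertainty is approximately the confinement size:
   Δx ≈ L = 4.270e-10 m

2. From ΔxΔp ≥ ℏ/2, the minimum momentum uncertainty is:
   Δp ≈ ℏ/(2L) = 1.235e-25 kg·m/s

3. The kinetic energy is approximately:
   KE ≈ (Δp)²/(2m) = (1.235e-25)²/(2 × 9.109e-31 kg)
   KE ≈ 8.370e-21 J = 52.240 meV

This is an order-of-magnitude estimate of the ground state energy.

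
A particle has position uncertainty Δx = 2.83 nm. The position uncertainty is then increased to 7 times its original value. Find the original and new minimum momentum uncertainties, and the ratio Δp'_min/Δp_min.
Original Δp_min = 1.863 × 10^-26 kg·m/s; new Δp'_min = 2.662 × 10^-27 kg·m/s; ratio Δp'_min/Δp_min = 1/7.

From the uncertainty principle ΔxΔp ≥ ℏ/2, the minimum momentum uncertainty is Δp_min = ℏ/(2Δx).

Original (Δx = 2.83 nm = 2.830e-09 m):
Δp_min = (1.055e-34 J·s)/(2 × 2.830e-09 m) = 1.863e-26 kg·m/s

When Δx → 7Δx:
Δp'_min = ℏ/(2 × 7Δx) = (1/7) × ℏ/(2Δx) = (1/7) × Δp_min
Δp'_min = 1/7 × 1.863e-26 kg·m/s = 2.662e-27 kg·m/s

Since Δp_min ∝ 1/Δx, when Δx is increased to 7 times its original value, Δp_min decreases to 1/7 of its original value.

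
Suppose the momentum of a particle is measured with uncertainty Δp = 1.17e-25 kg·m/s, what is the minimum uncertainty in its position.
450.672 pm

Using the Heisenberg uncertainty principle:
ΔxΔp ≥ ℏ/2

The minimum uncertainty in position is:
Δx_min = ℏ/(2Δp)
Δx_min = (1.055e-34 J·s) / (2 × 1.170e-25 kg·m/s)
Δx_min = 4.507e-10 m = 450.672 pm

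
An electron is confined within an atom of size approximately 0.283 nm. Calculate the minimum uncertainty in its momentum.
1.863 × 10^-25 kg·m/s

Using the Heisenberg uncertainty principle:
ΔxΔp ≥ ℏ/2

With Δx ≈ L = 2.830e-10 m (the confinement size):
Δp_min = ℏ/(2Δx)
Δp_min = (1.055e-34 J·s) / (2 × 2.830e-10 m)
Δp_min = 1.863e-25 kg·m/s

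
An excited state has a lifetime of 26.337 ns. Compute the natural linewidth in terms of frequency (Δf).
3.022 MHz

Using the energy-time uncertainty principle and E = hf:
ΔEΔt ≥ ℏ/2
hΔf·Δt ≥ ℏ/2

The minimum frequency uncertainty is:
Δf = ℏ/(2hτ) = 1/(4πτ)
Δf = 1/(4π × 2.634e-08 s)
Δf = 3.022e+06 Hz = 3.022 MHz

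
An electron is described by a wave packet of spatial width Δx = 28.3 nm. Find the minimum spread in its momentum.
1.863 × 10^-27 kg·m/s

For a wave packet, the spatial width Δx and momentum spread Δp are related by the uncertainty principle:
ΔxΔp ≥ ℏ/2

The minimum momentum spread is:
Δp_min = ℏ/(2Δx)
Δp_min = (1.055e-34 J·s) / (2 × 2.830e-08 m)
Δp_min = 1.863e-27 kg·m/s

A wave packet cannot have both a well-defined position and well-defined momentum.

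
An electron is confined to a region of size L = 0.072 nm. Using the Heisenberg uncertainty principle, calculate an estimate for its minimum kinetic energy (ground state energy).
1.837 eV

Using the uncertainty principle to estimate ground state energy:

1. The position uncertainty is approximately the confinement size:
   Δx ≈ L = 7.200e-11 m

2. From ΔxΔp ≥ ℏ/2, the minimum momentum uncertainty is:
   Δp ≈ ℏ/(2L) = 7.323e-25 kg·m/s

3. The kinetic energy is approximately:
   KE ≈ (Δp)²/(2m) = (7.323e-25)²/(2 × 9.109e-31 kg)
   KE ≈ 2.944e-19 J = 1.837 eV

This is an order-of-magnitude estimate of the ground state energy.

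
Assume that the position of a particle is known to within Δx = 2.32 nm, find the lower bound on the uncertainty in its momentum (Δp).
2.273 × 10^-26 kg·m/s

Using the Heisenberg uncertainty principle:
ΔxΔp ≥ ℏ/2

The minimum uncertainty in momentum is:
Δp_min = ℏ/(2Δx)
Δp_min = (1.055e-34 J·s) / (2 × 2.320e-09 m)
Δp_min = 2.273e-26 kg·m/s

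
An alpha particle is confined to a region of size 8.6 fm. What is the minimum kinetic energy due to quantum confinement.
17.656 keV

Using the uncertainty principle:

1. Position uncertainty: Δx ≈ 8.600e-15 m
2. Minimum momentum uncertainty: Δp = ℏ/(2Δx) = 6.131e-21 kg·m/s
3. Minimum kinetic energy:
   KE = (Δp)²/(2m) = (6.131e-21)²/(2 × 6.645e-27 kg)
   KE = 2.829e-15 J = 17.656 keV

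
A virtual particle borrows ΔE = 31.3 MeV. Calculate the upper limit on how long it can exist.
10.515 ys

Using the energy-time uncertainty principle:
ΔEΔt ≥ ℏ/2

For a virtual particle borrowing energy ΔE, the maximum lifetime is:
Δt_max = ℏ/(2ΔE)

Converting energy:
ΔE = 31.3 MeV = 5.015e-12 J

Δt_max = (1.055e-34 J·s) / (2 × 5.015e-12 J)
Δt_max = 1.051e-23 s = 10.515 ys

Virtual particles with higher borrowed energy exist for shorter times.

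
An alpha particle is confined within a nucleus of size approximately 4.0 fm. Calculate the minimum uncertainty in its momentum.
1.318 × 10^-20 kg·m/s

Using the Heisenberg uncertainty principle:
ΔxΔp ≥ ℏ/2

With Δx ≈ L = 4.000e-15 m (the confinement size):
Δp_min = ℏ/(2Δx)
Δp_min = (1.055e-34 J·s) / (2 × 4.000e-15 m)
Δp_min = 1.318e-20 kg·m/s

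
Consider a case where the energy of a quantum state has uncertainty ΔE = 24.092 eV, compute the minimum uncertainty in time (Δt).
13.660 as

Using the energy-time uncertainty principle:
ΔEΔt ≥ ℏ/2

The minimum uncertainty in time is:
Δt_min = ℏ/(2ΔE)
Δt_min = (1.055e-34 J·s) / (2 × 3.860e-18 J)
Δt_min = 1.366e-17 s = 13.660 as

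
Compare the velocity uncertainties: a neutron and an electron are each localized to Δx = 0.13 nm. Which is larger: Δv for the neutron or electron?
The electron has the larger minimum velocity uncertainty, by a ratio of 1838.7.

For both particles, Δp_min = ℏ/(2Δx) = 4.056e-25 kg·m/s (same for both).

The velocity uncertainty is Δv = Δp/m:
- neutron: Δv = 4.056e-25 / 1.675e-27 = 2.422e+02 m/s = 242.162 m/s
- electron: Δv = 4.056e-25 / 9.109e-31 = 4.453e+05 m/s = 445.260 km/s

Ratio: 4.453e+05 / 2.422e+02 = 1838.7

The lighter particle has larger velocity uncertainty because Δv ∝ 1/m.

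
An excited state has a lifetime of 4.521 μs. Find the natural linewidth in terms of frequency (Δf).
17.602 kHz

Using the energy-time uncertainty principle and E = hf:
ΔEΔt ≥ ℏ/2
hΔf·Δt ≥ ℏ/2

The minimum frequency uncertainty is:
Δf = ℏ/(2hτ) = 1/(4πτ)
Δf = 1/(4π × 4.521e-06 s)
Δf = 1.760e+04 Hz = 17.602 kHz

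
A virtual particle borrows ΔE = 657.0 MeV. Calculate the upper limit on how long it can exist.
5.009 × 10^-25 s

Using the energy-time uncertainty principle:
ΔEΔt ≥ ℏ/2

For a virtual particle borrowing energy ΔE, the maximum lifetime is:
Δt_max = ℏ/(2ΔE)

Converting energy:
ΔE = 657.0 MeV = 1.053e-10 J

Δt_max = (1.055e-34 J·s) / (2 × 1.053e-10 J)
Δt_max = 5.009e-25 s = 5.009 × 10^-25 s

Virtual particles with higher borrowed energy exist for shorter times.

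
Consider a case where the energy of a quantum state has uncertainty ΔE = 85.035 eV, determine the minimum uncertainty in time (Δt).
3.870 as

Using the energy-time uncertainty principle:
ΔEΔt ≥ ℏ/2

The minimum uncertainty in time is:
Δt_min = ℏ/(2ΔE)
Δt_min = (1.055e-34 J·s) / (2 × 1.362e-17 J)
Δt_min = 3.870e-18 s = 3.870 as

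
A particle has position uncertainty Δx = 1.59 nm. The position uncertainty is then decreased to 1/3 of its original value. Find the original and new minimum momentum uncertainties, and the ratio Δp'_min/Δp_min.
Original Δp_min = 3.316 × 10^-26 kg·m/s; new Δp'_min = 9.949 × 10^-26 kg·m/s; ratio Δp'_min/Δp_min = 3.

From the uncertainty principle ΔxΔp ≥ ℏ/2, the minimum momentum uncertainty is Δp_min = ℏ/(2Δx).

Original (Δx = 1.59 nm = 1.590e-09 m):
Δp_min = (1.055e-34 J·s)/(2 × 1.590e-09 m) = 3.316e-26 kg·m/s

When Δx → (1/3)Δx:
Δp'_min = ℏ/(2 × (1/3)Δx) = 3 × ℏ/(2Δx) = 3 × Δp_min
Δp'_min = 3 × 3.316e-26 kg·m/s = 9.949e-26 kg·m/s

Since Δp_min ∝ 1/Δx, when Δx is decreased to 1/3 of its original value, Δp_min increases to 3 times its original value.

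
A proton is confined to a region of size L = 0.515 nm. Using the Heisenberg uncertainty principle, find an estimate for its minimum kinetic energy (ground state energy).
19.559 μeV

Using the uncertainty principle to estimate ground state energy:

1. The position uncertainty is approximately the confinement size:
   Δx ≈ L = 5.150e-10 m

2. From ΔxΔp ≥ ℏ/2, the minimum momentum uncertainty is:
   Δp ≈ ℏ/(2L) = 1.024e-25 kg·m/s

3. The kinetic energy is approximately:
   KE ≈ (Δp)²/(2m) = (1.024e-25)²/(2 × 1.673e-27 kg)
   KE ≈ 3.134e-24 J = 19.559 μeV

This is an order-of-magnitude estimate of the ground state energy.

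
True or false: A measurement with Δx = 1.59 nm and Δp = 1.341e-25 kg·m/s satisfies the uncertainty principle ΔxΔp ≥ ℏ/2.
Yes, it satisfies the uncertainty principle.

Calculate the product ΔxΔp:
ΔxΔp = (1.590e-09 m) × (1.341e-25 kg·m/s)
ΔxΔp = 2.132e-34 J·s

Compare to the minimum allowed value ℏ/2:
ℏ/2 = 5.273e-35 J·s

Since ΔxΔp = 2.132e-34 J·s ≥ 5.273e-35 J·s = ℏ/2,
the measurement satisfies the uncertainty principle.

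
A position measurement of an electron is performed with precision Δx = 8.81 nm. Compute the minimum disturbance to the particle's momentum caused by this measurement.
5.985 × 10^-27 kg·m/s

The uncertainty principle implies that measuring position disturbs momentum:
ΔxΔp ≥ ℏ/2

When we measure position with precision Δx, we necessarily introduce a momentum uncertainty:
Δp ≥ ℏ/(2Δx)
Δp_min = (1.055e-34 J·s) / (2 × 8.810e-09 m)
Δp_min = 5.985e-27 kg·m/s

The more precisely we measure position, the greater the momentum disturbance.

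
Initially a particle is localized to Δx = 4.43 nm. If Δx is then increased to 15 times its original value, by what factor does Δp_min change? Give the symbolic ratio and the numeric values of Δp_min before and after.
Original Δp_min = 1.190 × 10^-26 kg·m/s; new Δp'_min = 7.935 × 10^-28 kg·m/s; ratio Δp'_min/Δp_min = 1/15.

From the uncertainty principle ΔxΔp ≥ ℏ/2, the minimum momentum uncertainty is Δp_min = ℏ/(2Δx).

Original (Δx = 4.43 nm = 4.430e-09 m):
Δp_min = (1.055e-34 J·s)/(2 × 4.430e-09 m) = 1.190e-26 kg·m/s

When Δx → 15Δx:
Δp'_min = ℏ/(2 × 15Δx) = (1/15) × ℏ/(2Δx) = (1/15) × Δp_min
Δp'_min = 1/15 × 1.190e-26 kg·m/s = 7.935e-28 kg·m/s

Since Δp_min ∝ 1/Δx, when Δx is increased to 15 times its original value, Δp_min decreases to 1/15 of its original value.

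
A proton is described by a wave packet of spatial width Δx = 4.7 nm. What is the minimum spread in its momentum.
1.122 × 10^-26 kg·m/s

For a wave packet, the spatial width Δx and momentum spread Δp are related by the uncertainty principle:
ΔxΔp ≥ ℏ/2

The minimum momentum spread is:
Δp_min = ℏ/(2Δx)
Δp_min = (1.055e-34 J·s) / (2 × 4.700e-09 m)
Δp_min = 1.122e-26 kg·m/s

A wave packet cannot have both a well-defined position and well-defined momentum.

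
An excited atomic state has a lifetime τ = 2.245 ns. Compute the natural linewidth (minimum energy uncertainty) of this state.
146.595 neV

Using the energy-time uncertainty principle:
ΔEΔt ≥ ℏ/2

The lifetime τ represents the time uncertainty Δt.
The natural linewidth (minimum energy uncertainty) is:

ΔE = ℏ/(2τ)
ΔE = (1.055e-34 J·s) / (2 × 2.245e-09 s)
ΔE = 2.349e-26 J = 146.595 neV

This natural linewidth limits the precision of spectroscopic measurements.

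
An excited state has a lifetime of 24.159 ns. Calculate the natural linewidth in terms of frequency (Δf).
3.294 MHz

Using the energy-time uncertainty principle and E = hf:
ΔEΔt ≥ ℏ/2
hΔf·Δt ≥ ℏ/2

The minimum frequency uncertainty is:
Δf = ℏ/(2hτ) = 1/(4πτ)
Δf = 1/(4π × 2.416e-08 s)
Δf = 3.294e+06 Hz = 3.294 MHz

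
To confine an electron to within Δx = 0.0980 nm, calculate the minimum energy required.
991.770 meV

Localizing a particle requires giving it sufficient momentum uncertainty:

1. From uncertainty principle: Δp ≥ ℏ/(2Δx)
   Δp_min = (1.055e-34 J·s) / (2 × 9.800e-11 m)
   Δp_min = 5.380e-25 kg·m/s

2. This momentum uncertainty corresponds to kinetic energy:
   KE ≈ (Δp)²/(2m) = (5.380e-25)²/(2 × 9.109e-31 kg)
   KE = 1.589e-19 J = 991.770 meV

Tighter localization requires more energy.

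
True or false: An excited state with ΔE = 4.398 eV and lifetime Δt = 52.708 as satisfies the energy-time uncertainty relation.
No, it violates the uncertainty relation.

Calculate the product ΔEΔt:
ΔE = 4.398 eV = 7.046e-19 J
ΔEΔt = (7.046e-19 J) × (5.271e-17 s)
ΔEΔt = 3.714e-35 J·s

Compare to the minimum allowed value ℏ/2:
ℏ/2 = 5.273e-35 J·s

Since ΔEΔt = 3.714e-35 J·s < 5.273e-35 J·s = ℏ/2,
this violates the uncertainty relation.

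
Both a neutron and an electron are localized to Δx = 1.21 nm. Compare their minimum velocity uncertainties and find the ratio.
The electron has the larger minimum velocity uncertainty, by a ratio of 1838.7.

For both particles, Δp_min = ℏ/(2Δx) = 4.358e-26 kg·m/s (same for both).

The velocity uncertainty is Δv = Δp/m:
- neutron: Δv = 4.358e-26 / 1.675e-27 = 2.602e+01 m/s = 26.017 m/s
- electron: Δv = 4.358e-26 / 9.109e-31 = 4.784e+04 m/s = 47.838 km/s

Ratio: 4.784e+04 / 2.602e+01 = 1838.7

The lighter particle has larger velocity uncertainty because Δv ∝ 1/m.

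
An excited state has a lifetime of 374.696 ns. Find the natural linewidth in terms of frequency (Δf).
212.379 kHz

Using the energy-time uncertainty principle and E = hf:
ΔEΔt ≥ ℏ/2
hΔf·Δt ≥ ℏ/2

The minimum frequency uncertainty is:
Δf = ℏ/(2hτ) = 1/(4πτ)
Δf = 1/(4π × 3.747e-07 s)
Δf = 2.124e+05 Hz = 212.379 kHz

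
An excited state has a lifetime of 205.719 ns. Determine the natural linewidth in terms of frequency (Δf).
386.826 kHz

Using the energy-time uncertainty principle and E = hf:
ΔEΔt ≥ ℏ/2
hΔf·Δt ≥ ℏ/2

The minimum frequency uncertainty is:
Δf = ℏ/(2hτ) = 1/(4πτ)
Δf = 1/(4π × 2.057e-07 s)
Δf = 3.868e+05 Hz = 386.826 kHz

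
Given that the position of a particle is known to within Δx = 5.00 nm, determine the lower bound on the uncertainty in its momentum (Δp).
1.055 × 10^-26 kg·m/s

Using the Heisenberg uncertainty principle:
ΔxΔp ≥ ℏ/2

The minimum uncertainty in momentum is:
Δp_min = ℏ/(2Δx)
Δp_min = (1.055e-34 J·s) / (2 × 5.000e-09 m)
Δp_min = 1.055e-26 kg·m/s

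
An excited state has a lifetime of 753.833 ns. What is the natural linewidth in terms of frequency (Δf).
105.564 kHz

Using the energy-time uncertainty principle and E = hf:
ΔEΔt ≥ ℏ/2
hΔf·Δt ≥ ℏ/2

The minimum frequency uncertainty is:
Δf = ℏ/(2hτ) = 1/(4πτ)
Δf = 1/(4π × 7.538e-07 s)
Δf = 1.056e+05 Hz = 105.564 kHz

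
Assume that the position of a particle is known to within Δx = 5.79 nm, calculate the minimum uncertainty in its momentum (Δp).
9.107 × 10^-27 kg·m/s

Using the Heisenberg uncertainty principle:
ΔxΔp ≥ ℏ/2

The minimum uncertainty in momentum is:
Δp_min = ℏ/(2Δx)
Δp_min = (1.055e-34 J·s) / (2 × 5.790e-09 m)
Δp_min = 9.107e-27 kg·m/s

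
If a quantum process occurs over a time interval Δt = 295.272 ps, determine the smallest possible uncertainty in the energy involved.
1.115 μeV

Using the energy-time uncertainty principle:
ΔEΔt ≥ ℏ/2

The minimum uncertainty in energy is:
ΔE_min = ℏ/(2Δt)
ΔE_min = (1.055e-34 J·s) / (2 × 2.953e-10 s)
ΔE_min = 1.786e-25 J = 1.115 μeV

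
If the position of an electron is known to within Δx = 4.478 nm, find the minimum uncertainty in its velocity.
12.926 km/s

Using the Heisenberg uncertainty principle and Δp = mΔv:
ΔxΔp ≥ ℏ/2
Δx(mΔv) ≥ ℏ/2

The minimum uncertainty in velocity is:
Δv_min = ℏ/(2mΔx)
Δv_min = (1.055e-34 J·s) / (2 × 9.109e-31 kg × 4.478e-09 m)
Δv_min = 1.293e+04 m/s = 12.926 km/s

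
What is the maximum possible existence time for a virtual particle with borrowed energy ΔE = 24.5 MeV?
13.433 ys

Using the energy-time uncertainty principle:
ΔEΔt ≥ ℏ/2

For a virtual particle borrowing energy ΔE, the maximum lifetime is:
Δt_max = ℏ/(2ΔE)

Converting energy:
ΔE = 24.5 MeV = 3.925e-12 J

Δt_max = (1.055e-34 J·s) / (2 × 3.925e-12 J)
Δt_max = 1.343e-23 s = 13.433 ys

Virtual particles with higher borrowed energy exist for shorter times.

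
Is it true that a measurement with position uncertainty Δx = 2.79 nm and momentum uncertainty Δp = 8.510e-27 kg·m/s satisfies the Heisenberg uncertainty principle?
No, it violates the uncertainty principle (impossible measurement).

Calculate the product ΔxΔp:
ΔxΔp = (2.790e-09 m) × (8.510e-27 kg·m/s)
ΔxΔp = 2.374e-35 J·s

Compare to the minimum allowed value ℏ/2:
ℏ/2 = 5.273e-35 J·s

Since ΔxΔp = 2.374e-35 J·s < 5.273e-35 J·s = ℏ/2,
the measurement violates the uncertainty principle.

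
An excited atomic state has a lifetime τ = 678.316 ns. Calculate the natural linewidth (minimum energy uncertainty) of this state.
485.181 peV

Using the energy-time uncertainty principle:
ΔEΔt ≥ ℏ/2

The lifetime τ represents the time uncertainty Δt.
The natural linewidth (minimum energy uncertainty) is:

ΔE = ℏ/(2τ)
ΔE = (1.055e-34 J·s) / (2 × 6.783e-07 s)
ΔE = 7.773e-29 J = 485.181 peV

This natural linewidth limits the precision of spectroscopic measurements.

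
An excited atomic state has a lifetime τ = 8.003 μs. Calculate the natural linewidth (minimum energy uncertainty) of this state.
41.123 peV

Using the energy-time uncertainty principle:
ΔEΔt ≥ ℏ/2

The lifetime τ represents the time uncertainty Δt.
The natural linewidth (minimum energy uncertainty) is:

ΔE = ℏ/(2τ)
ΔE = (1.055e-34 J·s) / (2 × 8.003e-06 s)
ΔE = 6.589e-30 J = 41.123 peV

This natural linewidth limits the precision of spectroscopic measurements.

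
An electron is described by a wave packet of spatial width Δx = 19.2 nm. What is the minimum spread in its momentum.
2.746 × 10^-27 kg·m/s

For a wave packet, the spatial width Δx and momentum spread Δp are related by the uncertainty principle:
ΔxΔp ≥ ℏ/2

The minimum momentum spread is:
Δp_min = ℏ/(2Δx)
Δp_min = (1.055e-34 J·s) / (2 × 1.920e-08 m)
Δp_min = 2.746e-27 kg·m/s

A wave packet cannot have both a well-defined position and well-defined momentum.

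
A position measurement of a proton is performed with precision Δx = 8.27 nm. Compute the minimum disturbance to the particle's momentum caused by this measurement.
6.376 × 10^-27 kg·m/s

The uncertainty principle implies that measuring position disturbs momentum:
ΔxΔp ≥ ℏ/2

When we measure position with precision Δx, we necessarily introduce a momentum uncertainty:
Δp ≥ ℏ/(2Δx)
Δp_min = (1.055e-34 J·s) / (2 × 8.270e-09 m)
Δp_min = 6.376e-27 kg·m/s

The more precisely we measure position, the greater the momentum disturbance.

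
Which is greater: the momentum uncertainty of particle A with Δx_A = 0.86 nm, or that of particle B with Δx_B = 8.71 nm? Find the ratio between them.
Particle A has the larger minimum momentum uncertainty, by a factor of 10.13.

For each particle, the minimum momentum uncertainty is Δp_min = ℏ/(2Δx):

Particle A: Δp_A = ℏ/(2×8.600e-10 m) = 6.131e-26 kg·m/s
Particle B: Δp_B = ℏ/(2×8.710e-09 m) = 6.054e-27 kg·m/s

Ratio: Δp_A/Δp_B = 10.13

Since Δp_min ∝ 1/Δx, the particle with smaller position uncertainty (A) has larger momentum uncertainty.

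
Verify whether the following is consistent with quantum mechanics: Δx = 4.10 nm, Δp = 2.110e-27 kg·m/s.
No, it violates the uncertainty principle (impossible measurement).

Calculate the product ΔxΔp:
ΔxΔp = (4.100e-09 m) × (2.110e-27 kg·m/s)
ΔxΔp = 8.651e-36 J·s

Compare to the minimum allowed value ℏ/2:
ℏ/2 = 5.273e-35 J·s

Since ΔxΔp = 8.651e-36 J·s < 5.273e-35 J·s = ℏ/2,
the measurement violates the uncertainty principle.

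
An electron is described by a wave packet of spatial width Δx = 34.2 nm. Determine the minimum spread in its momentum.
1.542 × 10^-27 kg·m/s

For a wave packet, the spatial width Δx and momentum spread Δp are related by the uncertainty principle:
ΔxΔp ≥ ℏ/2

The minimum momentum spread is:
Δp_min = ℏ/(2Δx)
Δp_min = (1.055e-34 J·s) / (2 × 3.420e-08 m)
Δp_min = 1.542e-27 kg·m/s

A wave packet cannot have both a well-defined position and well-defined momentum.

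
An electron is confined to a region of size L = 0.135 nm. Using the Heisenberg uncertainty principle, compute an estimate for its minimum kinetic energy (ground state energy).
522.631 meV

Using the uncertainty principle to estimate ground state energy:

1. The position uncertainty is approximately the confinement size:
   Δx ≈ L = 1.350e-10 m

2. From ΔxΔp ≥ ℏ/2, the minimum momentum uncertainty is:
   Δp ≈ ℏ/(2L) = 3.906e-25 kg·m/s

3. The kinetic energy is approximately:
   KE ≈ (Δp)²/(2m) = (3.906e-25)²/(2 × 9.109e-31 kg)
   KE ≈ 8.373e-20 J = 522.631 meV

This is an order-of-magnitude estimate of the ground state energy.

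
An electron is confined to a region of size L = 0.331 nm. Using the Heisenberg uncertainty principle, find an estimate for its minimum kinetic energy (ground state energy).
86.937 meV

Using the uncertainty principle to estimate ground state energy:

1. The position uncertainty is approximately the confinement size:
   Δx ≈ L = 3.310e-10 m

2. From ΔxΔp ≥ ℏ/2, the minimum momentum uncertainty is:
   Δp ≈ ℏ/(2L) = 1.593e-25 kg·m/s

3. The kinetic energy is approximately:
   KE ≈ (Δp)²/(2m) = (1.593e-25)²/(2 × 9.109e-31 kg)
   KE ≈ 1.393e-20 J = 86.937 meV

This is an order-of-magnitude estimate of the ground state energy.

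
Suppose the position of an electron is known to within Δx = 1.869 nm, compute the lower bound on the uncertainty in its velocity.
30.970 km/s

Using the Heisenberg uncertainty principle and Δp = mΔv:
ΔxΔp ≥ ℏ/2
Δx(mΔv) ≥ ℏ/2

The minimum uncertainty in velocity is:
Δv_min = ℏ/(2mΔx)
Δv_min = (1.055e-34 J·s) / (2 × 9.109e-31 kg × 1.869e-09 m)
Δv_min = 3.097e+04 m/s = 30.970 km/s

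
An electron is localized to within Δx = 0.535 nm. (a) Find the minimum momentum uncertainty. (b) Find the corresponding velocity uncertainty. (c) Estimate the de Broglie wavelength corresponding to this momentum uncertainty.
(a) Δp_min = 9.856 × 10^-26 kg·m/s
(b) Δv_min = 108.194 km/s
(c) λ_dB = 6.723 nm

Step-by-step:

(a) From the uncertainty principle:
Δp_min = ℏ/(2Δx) = (1.055e-34 J·s)/(2 × 5.350e-10 m) = 9.856e-26 kg·m/s

(b) The velocity uncertainty:
Δv = Δp/m = (9.856e-26 kg·m/s)/(9.109e-31 kg) = 1.082e+05 m/s = 108.194 km/s

(c) The de Broglie wavelength for this momentum:
λ = h/p = (6.626e-34 J·s)/(9.856e-26 kg·m/s) = 6.723e-09 m = 6.723 nm

Note: The de Broglie wavelength is comparable to the localization size, as expected from wave-particle duality.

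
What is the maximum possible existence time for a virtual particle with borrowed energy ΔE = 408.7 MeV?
8.053 × 10^-25 s

Using the energy-time uncertainty principle:
ΔEΔt ≥ ℏ/2

For a virtual particle borrowing energy ΔE, the maximum lifetime is:
Δt_max = ℏ/(2ΔE)

Converting energy:
ΔE = 408.7 MeV = 6.548e-11 J

Δt_max = (1.055e-34 J·s) / (2 × 6.548e-11 J)
Δt_max = 8.053e-25 s = 8.053 × 10^-25 s

Virtual particles with higher borrowed energy exist for shorter times.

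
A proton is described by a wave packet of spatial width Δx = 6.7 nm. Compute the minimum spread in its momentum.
7.870 × 10^-27 kg·m/s

For a wave packet, the spatial width Δx and momentum spread Δp are related by the uncertainty principle:
ΔxΔp ≥ ℏ/2

The minimum momentum spread is:
Δp_min = ℏ/(2Δx)
Δp_min = (1.055e-34 J·s) / (2 × 6.700e-09 m)
Δp_min = 7.870e-27 kg·m/s

A wave packet cannot have both a well-defined position and well-defined momentum.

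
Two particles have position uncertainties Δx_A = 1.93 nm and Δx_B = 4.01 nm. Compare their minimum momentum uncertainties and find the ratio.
Particle A has the larger minimum momentum uncertainty, by a factor of 2.08.

For each particle, the minimum momentum uncertainty is Δp_min = ℏ/(2Δx):

Particle A: Δp_A = ℏ/(2×1.930e-09 m) = 2.732e-26 kg·m/s
Particle B: Δp_B = ℏ/(2×4.010e-09 m) = 1.315e-26 kg·m/s

Ratio: Δp_A/Δp_B = 2.08

Since Δp_min ∝ 1/Δx, the particle with smaller position uncertainty (A) has larger momentum uncertainty.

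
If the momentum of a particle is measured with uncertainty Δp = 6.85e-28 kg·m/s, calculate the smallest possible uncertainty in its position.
76.976 nm

Using the Heisenberg uncertainty principle:
ΔxΔp ≥ ℏ/2

The minimum uncertainty in position is:
Δx_min = ℏ/(2Δp)
Δx_min = (1.055e-34 J·s) / (2 × 6.850e-28 kg·m/s)
Δx_min = 7.698e-08 m = 76.976 nm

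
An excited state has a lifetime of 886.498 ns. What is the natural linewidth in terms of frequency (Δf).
89.766 kHz

Using the energy-time uncertainty principle and E = hf:
ΔEΔt ≥ ℏ/2
hΔf·Δt ≥ ℏ/2

The minimum frequency uncertainty is:
Δf = ℏ/(2hτ) = 1/(4πτ)
Δf = 1/(4π × 8.865e-07 s)
Δf = 8.977e+04 Hz = 89.766 kHz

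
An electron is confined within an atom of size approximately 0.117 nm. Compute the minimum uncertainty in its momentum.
4.507 × 10^-25 kg·m/s

Using the Heisenberg uncertainty principle:
ΔxΔp ≥ ℏ/2

With Δx ≈ L = 1.170e-10 m (the confinement size):
Δp_min = ℏ/(2Δx)
Δp_min = (1.055e-34 J·s) / (2 × 1.170e-10 m)
Δp_min = 4.507e-25 kg·m/s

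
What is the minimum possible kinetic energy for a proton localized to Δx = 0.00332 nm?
470.628 meV

Localizing a particle requires giving it sufficient momentum uncertainty:

1. From uncertainty principle: Δp ≥ ℏ/(2Δx)
   Δp_min = (1.055e-34 J·s) / (2 × 3.320e-12 m)
   Δp_min = 1.588e-23 kg·m/s

2. This momentum uncertainty corresponds to kinetic energy:
   KE ≈ (Δp)²/(2m) = (1.588e-23)²/(2 × 1.673e-27 kg)
   KE = 7.540e-20 J = 470.628 meV

Tighter localization requires more energy.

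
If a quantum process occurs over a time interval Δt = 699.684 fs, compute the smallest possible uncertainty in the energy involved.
470.364 μeV

Using the energy-time uncertainty principle:
ΔEΔt ≥ ℏ/2

The minimum uncertainty in energy is:
ΔE_min = ℏ/(2Δt)
ΔE_min = (1.055e-34 J·s) / (2 × 6.997e-13 s)
ΔE_min = 7.536e-23 J = 470.364 μeV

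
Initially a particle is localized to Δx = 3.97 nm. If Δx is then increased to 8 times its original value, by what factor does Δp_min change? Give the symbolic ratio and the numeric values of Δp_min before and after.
Original Δp_min = 1.328 × 10^-26 kg·m/s; new Δp'_min = 1.660 × 10^-27 kg·m/s; ratio Δp'_min/Δp_min = 1/8.

From the uncertainty principle ΔxΔp ≥ ℏ/2, the minimum momentum uncertainty is Δp_min = ℏ/(2Δx).

Original (Δx = 3.97 nm = 3.970e-09 m):
Δp_min = (1.055e-34 J·s)/(2 × 3.970e-09 m) = 1.328e-26 kg·m/s

When Δx → 8Δx:
Δp'_min = ℏ/(2 × 8Δx) = (1/8) × ℏ/(2Δx) = (1/8) × Δp_min
Δp'_min = 1/8 × 1.328e-26 kg·m/s = 1.660e-27 kg·m/s

Since Δp_min ∝ 1/Δx, when Δx is increased to 8 times its original value, Δp_min decreases to 1/8 of its original value.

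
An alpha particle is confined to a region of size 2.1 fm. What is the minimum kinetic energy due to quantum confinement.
296.102 keV

Using the uncertainty principle:

1. Position uncertainty: Δx ≈ 2.100e-15 m
2. Minimum momentum uncertainty: Δp = ℏ/(2Δx) = 2.511e-20 kg·m/s
3. Minimum kinetic energy:
   KE = (Δp)²/(2m) = (2.511e-20)²/(2 × 6.645e-27 kg)
   KE = 4.744e-14 J = 296.102 keV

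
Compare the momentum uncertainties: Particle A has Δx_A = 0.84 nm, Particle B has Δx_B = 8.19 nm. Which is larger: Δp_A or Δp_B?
Particle A has the larger minimum momentum uncertainty, by a factor of 9.75.

For each particle, the minimum momentum uncertainty is Δp_min = ℏ/(2Δx):

Particle A: Δp_A = ℏ/(2×8.400e-10 m) = 6.277e-26 kg·m/s
Particle B: Δp_B = ℏ/(2×8.190e-09 m) = 6.438e-27 kg·m/s

Ratio: Δp_A/Δp_B = 9.75

Since Δp_min ∝ 1/Δx, the particle with smaller position uncertainty (A) has larger momentum uncertainty.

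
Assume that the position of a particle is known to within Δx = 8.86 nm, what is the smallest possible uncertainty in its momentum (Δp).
5.951 × 10^-27 kg·m/s

Using the Heisenberg uncertainty principle:
ΔxΔp ≥ ℏ/2

The minimum uncertainty in momentum is:
Δp_min = ℏ/(2Δx)
Δp_min = (1.055e-34 J·s) / (2 × 8.860e-09 m)
Δp_min = 5.951e-27 kg·m/s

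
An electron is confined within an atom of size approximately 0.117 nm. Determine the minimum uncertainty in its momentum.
4.507 × 10^-25 kg·m/s

Using the Heisenberg uncertainty principle:
ΔxΔp ≥ ℏ/2

With Δx ≈ L = 1.170e-10 m (the confinement size):
Δp_min = ℏ/(2Δx)
Δp_min = (1.055e-34 J·s) / (2 × 1.170e-10 m)
Δp_min = 4.507e-25 kg·m/s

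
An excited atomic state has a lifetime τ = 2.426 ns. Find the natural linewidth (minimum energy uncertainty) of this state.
135.658 neV

Using the energy-time uncertainty principle:
ΔEΔt ≥ ℏ/2

The lifetime τ represents the time uncertainty Δt.
The natural linewidth (minimum energy uncertainty) is:

ΔE = ℏ/(2τ)
ΔE = (1.055e-34 J·s) / (2 × 2.426e-09 s)
ΔE = 2.173e-26 J = 135.658 neV

This natural linewidth limits the precision of spectroscopic measurements.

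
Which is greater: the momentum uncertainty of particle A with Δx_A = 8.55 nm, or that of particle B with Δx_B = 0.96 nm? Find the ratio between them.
Particle B has the larger minimum momentum uncertainty, by a factor of 8.91.

For each particle, the minimum momentum uncertainty is Δp_min = ℏ/(2Δx):

Particle A: Δp_A = ℏ/(2×8.550e-09 m) = 6.167e-27 kg·m/s
Particle B: Δp_B = ℏ/(2×9.600e-10 m) = 5.493e-26 kg·m/s

Ratio: Δp_B/Δp_A = 8.91

Since Δp_min ∝ 1/Δx, the particle with smaller position uncertainty (B) has larger momentum uncertainty.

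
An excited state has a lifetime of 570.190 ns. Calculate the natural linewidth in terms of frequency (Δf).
139.563 kHz

Using the energy-time uncertainty principle and E = hf:
ΔEΔt ≥ ℏ/2
hΔf·Δt ≥ ℏ/2

The minimum frequency uncertainty is:
Δf = ℏ/(2hτ) = 1/(4πτ)
Δf = 1/(4π × 5.702e-07 s)
Δf = 1.396e+05 Hz = 139.563 kHz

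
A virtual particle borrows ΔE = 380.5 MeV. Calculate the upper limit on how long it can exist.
8.649 × 10^-25 s

Using the energy-time uncertainty principle:
ΔEΔt ≥ ℏ/2

For a virtual particle borrowing energy ΔE, the maximum lifetime is:
Δt_max = ℏ/(2ΔE)

Converting energy:
ΔE = 380.5 MeV = 6.096e-11 J

Δt_max = (1.055e-34 J·s) / (2 × 6.096e-11 J)
Δt_max = 8.649e-25 s = 8.649 × 10^-25 s

Virtual particles with higher borrowed energy exist for shorter times.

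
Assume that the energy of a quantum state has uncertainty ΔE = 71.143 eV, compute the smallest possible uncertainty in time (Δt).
4.626 as

Using the energy-time uncertainty principle:
ΔEΔt ≥ ℏ/2

The minimum uncertainty in time is:
Δt_min = ℏ/(2ΔE)
Δt_min = (1.055e-34 J·s) / (2 × 1.140e-17 J)
Δt_min = 4.626e-18 s = 4.626 as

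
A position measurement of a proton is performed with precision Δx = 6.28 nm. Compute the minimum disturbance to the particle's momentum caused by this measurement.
8.396 × 10^-27 kg·m/s

The uncertainty principle implies that measuring position disturbs momentum:
ΔxΔp ≥ ℏ/2

When we measure position with precision Δx, we necessarily introduce a momentum uncertainty:
Δp ≥ ℏ/(2Δx)
Δp_min = (1.055e-34 J·s) / (2 × 6.280e-09 m)
Δp_min = 8.396e-27 kg·m/s

The more precisely we measure position, the greater the momentum disturbance.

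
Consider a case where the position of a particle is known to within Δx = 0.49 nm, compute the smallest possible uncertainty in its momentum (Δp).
1.076 × 10^-25 kg·m/s

Using the Heisenberg uncertainty principle:
ΔxΔp ≥ ℏ/2

The minimum uncertainty in momentum is:
Δp_min = ℏ/(2Δx)
Δp_min = (1.055e-34 J·s) / (2 × 4.900e-10 m)
Δp_min = 1.076e-25 kg·m/s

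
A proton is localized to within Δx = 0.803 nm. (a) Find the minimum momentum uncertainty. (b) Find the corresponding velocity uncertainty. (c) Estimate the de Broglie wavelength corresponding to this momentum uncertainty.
(a) Δp_min = 6.566 × 10^-26 kg·m/s
(b) Δv_min = 39.258 m/s
(c) λ_dB = 10.091 nm

Step-by-step:

(a) From the uncertainty principle:
Δp_min = ℏ/(2Δx) = (1.055e-34 J·s)/(2 × 8.030e-10 m) = 6.566e-26 kg·m/s

(b) The velocity uncertainty:
Δv = Δp/m = (6.566e-26 kg·m/s)/(1.673e-27 kg) = 3.926e+01 m/s = 39.258 m/s

(c) The de Broglie wavelength for this momentum:
λ = h/p = (6.626e-34 J·s)/(6.566e-26 kg·m/s) = 1.009e-08 m = 10.091 nm

Note: The de Broglie wavelength is comparable to the localization size, as expected from wave-particle duality.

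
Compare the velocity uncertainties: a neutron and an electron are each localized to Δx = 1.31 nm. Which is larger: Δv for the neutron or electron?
The electron has the larger minimum velocity uncertainty, by a ratio of 1838.7.

For both particles, Δp_min = ℏ/(2Δx) = 4.025e-26 kg·m/s (same for both).

The velocity uncertainty is Δv = Δp/m:
- neutron: Δv = 4.025e-26 / 1.675e-27 = 2.403e+01 m/s = 24.031 m/s
- electron: Δv = 4.025e-26 / 9.109e-31 = 4.419e+04 m/s = 44.186 km/s

Ratio: 4.419e+04 / 2.403e+01 = 1838.7

The lighter particle has larger velocity uncertainty because Δv ∝ 1/m.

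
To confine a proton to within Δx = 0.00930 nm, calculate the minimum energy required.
59.977 meV

Localizing a particle requires giving it sufficient momentum uncertainty:

1. From uncertainty principle: Δp ≥ ℏ/(2Δx)
   Δp_min = (1.055e-34 J·s) / (2 × 9.300e-12 m)
   Δp_min = 5.670e-24 kg·m/s

2. This momentum uncertainty corresponds to kinetic energy:
   KE ≈ (Δp)²/(2m) = (5.670e-24)²/(2 × 1.673e-27 kg)
   KE = 9.609e-21 J = 59.977 meV

Tighter localization requires more energy.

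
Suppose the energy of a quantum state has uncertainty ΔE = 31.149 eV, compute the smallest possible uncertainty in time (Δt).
10.566 as

Using the energy-time uncertainty principle:
ΔEΔt ≥ ℏ/2

The minimum uncertainty in time is:
Δt_min = ℏ/(2ΔE)
Δt_min = (1.055e-34 J·s) / (2 × 4.991e-18 J)
Δt_min = 1.057e-17 s = 10.566 as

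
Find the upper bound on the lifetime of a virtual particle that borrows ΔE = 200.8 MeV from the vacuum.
1.639 ys

Using the energy-time uncertainty principle:
ΔEΔt ≥ ℏ/2

For a virtual particle borrowing energy ΔE, the maximum lifetime is:
Δt_max = ℏ/(2ΔE)

Converting energy:
ΔE = 200.8 MeV = 3.217e-11 J

Δt_max = (1.055e-34 J·s) / (2 × 3.217e-11 J)
Δt_max = 1.639e-24 s = 1.639 ys

Virtual particles with higher borrowed energy exist for shorter times.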